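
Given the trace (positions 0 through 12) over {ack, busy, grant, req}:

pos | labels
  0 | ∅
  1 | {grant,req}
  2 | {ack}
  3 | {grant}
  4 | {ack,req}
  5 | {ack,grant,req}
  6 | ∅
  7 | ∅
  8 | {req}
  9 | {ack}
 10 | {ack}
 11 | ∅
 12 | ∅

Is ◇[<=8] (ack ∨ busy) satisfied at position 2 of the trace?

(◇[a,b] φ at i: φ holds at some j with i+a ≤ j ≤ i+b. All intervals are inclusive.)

Check (ack ∨ busy) at each j in [2,10]:
  j=2: true
  j=3: false
  j=4: true
  j=5: true
  j=6: false
  j=7: false
  j=8: false
  j=9: true
  j=10: true
Found at j=2 → formula holds.

Holds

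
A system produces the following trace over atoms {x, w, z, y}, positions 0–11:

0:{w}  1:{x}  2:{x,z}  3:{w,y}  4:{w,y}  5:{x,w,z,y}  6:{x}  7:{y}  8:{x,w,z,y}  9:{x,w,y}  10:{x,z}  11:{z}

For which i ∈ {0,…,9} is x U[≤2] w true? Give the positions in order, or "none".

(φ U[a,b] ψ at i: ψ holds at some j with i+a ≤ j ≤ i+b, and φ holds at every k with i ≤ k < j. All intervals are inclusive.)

Evaluate at each i in [0,9]:
  i=0: ✓ (rhs at j=0)
  i=1: ✓ (rhs at j=3; lhs holds on [1,2])
  i=2: ✓ (rhs at j=3; lhs holds on [2,2])
  i=3: ✓ (rhs at j=3)
  i=4: ✓ (rhs at j=4)
  i=5: ✓ (rhs at j=5)
  i=6: ✗ (lhs fails at k=7 before rhs at j=8)
  i=7: ✗ (lhs fails at k=7 before rhs at j=8)
  i=8: ✓ (rhs at j=8)
  i=9: ✓ (rhs at j=9)

0, 1, 2, 3, 4, 5, 8, 9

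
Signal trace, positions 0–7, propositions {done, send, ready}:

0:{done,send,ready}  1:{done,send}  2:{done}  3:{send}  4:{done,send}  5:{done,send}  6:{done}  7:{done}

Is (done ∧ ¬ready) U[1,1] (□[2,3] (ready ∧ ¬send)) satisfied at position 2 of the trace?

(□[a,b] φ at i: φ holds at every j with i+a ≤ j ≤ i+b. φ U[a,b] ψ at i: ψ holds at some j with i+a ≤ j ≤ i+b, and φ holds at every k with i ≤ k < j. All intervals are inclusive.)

Need some j in [3,3] with □[2,3] (ready ∧ ¬send), and (done ∧ ¬ready) at every k in [2,j-1].
  j=3: □[2,3] (ready ∧ ¬send) — fails at 5.
No j in the window works → until fails.

Does not hold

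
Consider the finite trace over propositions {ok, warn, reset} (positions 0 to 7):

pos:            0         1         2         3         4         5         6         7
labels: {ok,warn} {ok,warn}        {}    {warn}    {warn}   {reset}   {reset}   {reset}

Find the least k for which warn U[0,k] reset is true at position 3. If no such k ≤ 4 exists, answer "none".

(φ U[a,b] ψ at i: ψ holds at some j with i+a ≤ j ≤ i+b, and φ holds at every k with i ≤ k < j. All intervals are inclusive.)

2

Need earliest j ≥ 3 with reset, and warn at every k in [3,j-1].
  j=3: rhs fails.
  j=4: rhs fails.
  j=5: rhs holds; lhs holds on [3,4]. k = 2.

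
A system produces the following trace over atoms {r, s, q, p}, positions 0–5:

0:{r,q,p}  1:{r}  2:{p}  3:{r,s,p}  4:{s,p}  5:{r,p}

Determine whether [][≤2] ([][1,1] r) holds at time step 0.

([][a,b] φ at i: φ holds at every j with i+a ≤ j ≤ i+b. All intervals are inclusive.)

Does not hold

Check [][1,1] r at every j in [0,2]:
  j=0: holds on [1,1]
  j=1: fails at 2
  j=2: holds on [3,3]
Fails at j=1 → formula fails.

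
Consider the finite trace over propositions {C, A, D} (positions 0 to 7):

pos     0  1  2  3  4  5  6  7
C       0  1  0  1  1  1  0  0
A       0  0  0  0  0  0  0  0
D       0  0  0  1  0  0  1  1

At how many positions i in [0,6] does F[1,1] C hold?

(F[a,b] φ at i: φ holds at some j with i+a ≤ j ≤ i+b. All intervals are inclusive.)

Evaluate at each i in [0,6]:
  i=0: ✓ (witness j=1)
  i=1: ✗ (none in [2,2])
  i=2: ✓ (witness j=3)
  i=3: ✓ (witness j=4)
  i=4: ✓ (witness j=5)
  i=5: ✗ (none in [6,6])
  i=6: ✗ (none in [7,7])
Positions where it holds: {0, 2, 3, 4} → 4.

4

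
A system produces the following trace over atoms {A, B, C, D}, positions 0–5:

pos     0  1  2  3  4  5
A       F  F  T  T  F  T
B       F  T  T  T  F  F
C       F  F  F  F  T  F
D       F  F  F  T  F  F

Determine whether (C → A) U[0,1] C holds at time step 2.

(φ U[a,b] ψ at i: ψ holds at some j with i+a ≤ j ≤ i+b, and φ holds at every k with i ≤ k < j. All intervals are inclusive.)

Does not hold

Need some j in [2,3] with C, and (C → A) at every k in [2,j-1].
  j=2: C false.
  j=3: C false.
No j in the window works → until fails.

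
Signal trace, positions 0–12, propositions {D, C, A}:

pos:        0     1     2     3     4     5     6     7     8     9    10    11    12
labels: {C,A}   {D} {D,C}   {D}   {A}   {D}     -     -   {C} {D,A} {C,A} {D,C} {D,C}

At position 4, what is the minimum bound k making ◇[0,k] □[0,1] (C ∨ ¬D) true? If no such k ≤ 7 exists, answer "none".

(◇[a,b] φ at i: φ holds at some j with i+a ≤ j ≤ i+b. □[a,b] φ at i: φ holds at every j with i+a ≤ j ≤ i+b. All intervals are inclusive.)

2

Scan j = 4,5,… for □[0,1] (C ∨ ¬D):
  j=4: fails
  j=5: fails
  j=6: holds
First hit at j=6, so smallest k = 6-4 = 2.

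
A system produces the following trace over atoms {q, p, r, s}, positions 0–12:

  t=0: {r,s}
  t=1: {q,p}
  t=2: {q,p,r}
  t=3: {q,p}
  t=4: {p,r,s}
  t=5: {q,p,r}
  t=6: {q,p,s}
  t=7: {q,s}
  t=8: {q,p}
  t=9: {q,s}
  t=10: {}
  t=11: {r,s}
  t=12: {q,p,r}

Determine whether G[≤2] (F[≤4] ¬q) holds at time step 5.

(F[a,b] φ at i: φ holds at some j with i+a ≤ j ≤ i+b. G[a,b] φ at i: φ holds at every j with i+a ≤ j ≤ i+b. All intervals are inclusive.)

Check F[≤4] ¬q at every j in [5,7]:
  j=5: fails (none in [5,9])
  j=6: holds (witness at 10)
  j=7: holds (witness at 10)
Fails at j=5 → formula fails.

No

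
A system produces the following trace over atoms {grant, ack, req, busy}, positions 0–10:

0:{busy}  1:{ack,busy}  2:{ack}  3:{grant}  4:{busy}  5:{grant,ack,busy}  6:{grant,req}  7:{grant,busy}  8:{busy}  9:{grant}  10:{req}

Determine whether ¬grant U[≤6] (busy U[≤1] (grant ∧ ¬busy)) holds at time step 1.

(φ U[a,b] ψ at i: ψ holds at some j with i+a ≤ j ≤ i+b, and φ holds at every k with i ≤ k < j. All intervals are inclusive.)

Holds

Need some j in [1,7] with (busy U[≤1] (grant ∧ ¬busy)), and ¬grant at every k in [1,j-1].
  j=1: (busy U[≤1] (grant ∧ ¬busy)) — fails.
  j=2: (busy U[≤1] (grant ∧ ¬busy)) — fails.
  j=3: (busy U[≤1] (grant ∧ ¬busy)) holds; ¬grant holds at every k in [1,2] → satisfied.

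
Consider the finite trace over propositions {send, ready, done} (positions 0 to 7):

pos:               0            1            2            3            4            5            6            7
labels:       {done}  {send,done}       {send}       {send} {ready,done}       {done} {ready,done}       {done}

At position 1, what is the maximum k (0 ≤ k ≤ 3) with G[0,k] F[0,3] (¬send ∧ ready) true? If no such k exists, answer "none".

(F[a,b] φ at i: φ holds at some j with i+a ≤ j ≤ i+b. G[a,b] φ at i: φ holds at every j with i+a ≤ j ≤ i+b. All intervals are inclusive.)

F[0,3] (¬send ∧ ready) must hold from j=1 onward; find where it first fails.
  j=1: holds
  j=2: holds
  j=3: holds
  j=4: holds
Holds through j=4; largest k = 3.

3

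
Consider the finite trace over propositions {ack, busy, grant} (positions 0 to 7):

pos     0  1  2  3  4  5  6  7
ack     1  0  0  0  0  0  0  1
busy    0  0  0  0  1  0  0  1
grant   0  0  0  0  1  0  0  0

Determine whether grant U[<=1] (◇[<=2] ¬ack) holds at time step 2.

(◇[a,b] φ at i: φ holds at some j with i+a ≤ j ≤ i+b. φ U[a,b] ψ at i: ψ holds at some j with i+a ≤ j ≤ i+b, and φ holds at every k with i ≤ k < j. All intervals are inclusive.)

True

Need some j in [2,3] with ◇[<=2] ¬ack, and grant at every k in [2,j-1].
  j=2: ◇[<=2] ¬ack holds; no prefix to check → satisfied.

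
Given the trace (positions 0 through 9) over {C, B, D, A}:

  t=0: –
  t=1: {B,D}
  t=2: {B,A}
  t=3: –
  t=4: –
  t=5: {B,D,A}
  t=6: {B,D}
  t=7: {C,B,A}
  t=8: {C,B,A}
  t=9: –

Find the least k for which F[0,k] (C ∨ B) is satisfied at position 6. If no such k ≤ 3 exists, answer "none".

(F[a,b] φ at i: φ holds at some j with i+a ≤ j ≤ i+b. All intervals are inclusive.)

0

Scan j = 6,7,… for (C ∨ B):
  j=6: holds
First hit at j=6, so smallest k = 6-6 = 0.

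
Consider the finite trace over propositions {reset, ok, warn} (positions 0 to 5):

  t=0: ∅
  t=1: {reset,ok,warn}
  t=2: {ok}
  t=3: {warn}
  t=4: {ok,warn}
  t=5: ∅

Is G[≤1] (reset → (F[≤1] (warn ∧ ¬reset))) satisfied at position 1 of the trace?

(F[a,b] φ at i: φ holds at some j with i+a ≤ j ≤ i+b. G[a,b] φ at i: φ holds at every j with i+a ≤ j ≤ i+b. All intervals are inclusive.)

Does not hold

Check (reset → (F[≤1] (warn ∧ ¬reset))) at every j in [1,2]:
  j=1: antecedent true; consequent fails (none in [1,2]) → ✗
  j=2: antecedent false → ✓
Fails at j=1 → formula fails.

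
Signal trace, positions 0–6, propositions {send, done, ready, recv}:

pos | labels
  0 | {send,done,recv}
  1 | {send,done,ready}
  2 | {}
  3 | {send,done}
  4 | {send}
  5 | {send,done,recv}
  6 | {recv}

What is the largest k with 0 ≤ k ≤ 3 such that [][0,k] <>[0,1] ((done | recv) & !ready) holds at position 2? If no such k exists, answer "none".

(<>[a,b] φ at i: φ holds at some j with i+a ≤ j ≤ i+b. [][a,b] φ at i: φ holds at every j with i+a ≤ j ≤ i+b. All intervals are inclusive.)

3

<>[0,1] ((done | recv) & !ready) must hold from j=2 onward; find where it first fails.
  j=2: holds
  j=3: holds
  j=4: holds
  j=5: holds
Holds through j=5; largest k = 3.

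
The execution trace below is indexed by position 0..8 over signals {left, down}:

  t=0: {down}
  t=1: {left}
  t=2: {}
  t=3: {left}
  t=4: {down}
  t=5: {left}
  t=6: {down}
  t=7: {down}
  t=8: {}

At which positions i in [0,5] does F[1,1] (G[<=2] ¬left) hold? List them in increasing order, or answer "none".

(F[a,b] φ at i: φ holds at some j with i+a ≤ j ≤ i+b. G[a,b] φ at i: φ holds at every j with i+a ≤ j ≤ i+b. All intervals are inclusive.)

5

Evaluate at each i in [0,5]:
  i=0: ✗ (none in [1,1])
  i=1: ✗ (none in [2,2])
  i=2: ✗ (none in [3,3])
  i=3: ✗ (none in [4,4])
  i=4: ✗ (none in [5,5])
  i=5: ✓ (witness j=6)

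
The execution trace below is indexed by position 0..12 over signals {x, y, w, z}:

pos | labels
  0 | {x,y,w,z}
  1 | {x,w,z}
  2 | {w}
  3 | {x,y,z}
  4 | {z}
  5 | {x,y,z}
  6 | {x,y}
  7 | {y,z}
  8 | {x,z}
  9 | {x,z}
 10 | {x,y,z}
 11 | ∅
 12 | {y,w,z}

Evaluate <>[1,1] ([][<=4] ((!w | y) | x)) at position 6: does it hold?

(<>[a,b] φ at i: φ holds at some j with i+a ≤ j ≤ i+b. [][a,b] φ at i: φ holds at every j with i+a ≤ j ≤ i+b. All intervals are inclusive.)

Check [][<=4] ((!w | y) | x) at each j in [7,7]:
  j=7: holds on [7,11]
Found at j=7 → formula holds.

Yes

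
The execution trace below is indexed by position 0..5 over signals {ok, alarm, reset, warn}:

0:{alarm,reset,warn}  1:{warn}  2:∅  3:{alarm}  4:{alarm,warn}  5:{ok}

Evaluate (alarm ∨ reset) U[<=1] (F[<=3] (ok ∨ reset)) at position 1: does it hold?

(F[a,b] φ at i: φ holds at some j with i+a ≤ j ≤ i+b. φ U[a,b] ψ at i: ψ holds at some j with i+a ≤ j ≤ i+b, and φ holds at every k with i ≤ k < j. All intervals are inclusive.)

Need some j in [1,2] with F[<=3] (ok ∨ reset), and (alarm ∨ reset) at every k in [1,j-1].
  j=1: F[<=3] (ok ∨ reset) — fails (none in [1,4]).
  j=2: F[<=3] (ok ∨ reset) holds, but (alarm ∨ reset) fails at k=1 → not this j.
No j in the window works → until fails.

False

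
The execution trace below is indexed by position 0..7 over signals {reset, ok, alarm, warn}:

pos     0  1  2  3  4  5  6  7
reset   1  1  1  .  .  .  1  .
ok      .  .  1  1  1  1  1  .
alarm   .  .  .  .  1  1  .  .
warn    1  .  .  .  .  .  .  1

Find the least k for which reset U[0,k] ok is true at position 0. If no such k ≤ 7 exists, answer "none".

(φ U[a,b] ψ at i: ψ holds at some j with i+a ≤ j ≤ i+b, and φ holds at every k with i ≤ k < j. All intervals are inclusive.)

2

Need earliest j ≥ 0 with ok, and reset at every k in [0,j-1].
  j=0: rhs fails.
  j=1: rhs fails.
  j=2: rhs holds; lhs holds on [0,1]. k = 2.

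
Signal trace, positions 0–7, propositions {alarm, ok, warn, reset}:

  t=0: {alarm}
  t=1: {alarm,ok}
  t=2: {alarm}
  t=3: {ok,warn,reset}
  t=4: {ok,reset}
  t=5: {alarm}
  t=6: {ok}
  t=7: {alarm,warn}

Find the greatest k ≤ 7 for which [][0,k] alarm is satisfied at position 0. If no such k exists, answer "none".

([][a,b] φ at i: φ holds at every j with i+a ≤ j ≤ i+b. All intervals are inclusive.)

alarm must hold from j=0 onward; find where it first fails.
  j=0: holds
  j=1: holds
  j=2: holds
  j=3: fails
Holds on [0,2], so largest k = 2.

2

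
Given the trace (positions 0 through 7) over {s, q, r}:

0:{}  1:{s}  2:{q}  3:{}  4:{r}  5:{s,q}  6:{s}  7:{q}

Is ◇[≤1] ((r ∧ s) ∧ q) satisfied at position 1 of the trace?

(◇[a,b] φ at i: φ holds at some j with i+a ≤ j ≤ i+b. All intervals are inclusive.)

False

Check ((r ∧ s) ∧ q) at each j in [1,2]:
  j=1: false
  j=2: false
No position in the window satisfies it → formula fails.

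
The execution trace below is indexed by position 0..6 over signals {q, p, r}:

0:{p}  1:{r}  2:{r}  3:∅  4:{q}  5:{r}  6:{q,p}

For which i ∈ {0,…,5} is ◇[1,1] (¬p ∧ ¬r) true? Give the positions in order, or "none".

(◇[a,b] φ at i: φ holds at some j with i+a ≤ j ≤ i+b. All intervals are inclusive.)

2, 3

Evaluate at each i in [0,5]:
  i=0: ✗ (none in [1,1])
  i=1: ✗ (none in [2,2])
  i=2: ✓ (witness j=3)
  i=3: ✓ (witness j=4)
  i=4: ✗ (none in [5,5])
  i=5: ✗ (none in [6,6])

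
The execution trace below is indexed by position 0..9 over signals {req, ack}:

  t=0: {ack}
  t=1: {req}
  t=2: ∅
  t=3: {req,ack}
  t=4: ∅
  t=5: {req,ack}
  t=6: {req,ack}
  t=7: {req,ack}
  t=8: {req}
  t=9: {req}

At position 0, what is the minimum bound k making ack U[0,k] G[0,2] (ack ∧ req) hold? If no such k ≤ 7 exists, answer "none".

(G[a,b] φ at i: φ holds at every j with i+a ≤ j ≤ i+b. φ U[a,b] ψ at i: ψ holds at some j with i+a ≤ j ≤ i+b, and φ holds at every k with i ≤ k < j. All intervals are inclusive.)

Need earliest j ≥ 0 with G[0,2] (ack ∧ req), and ack at every k in [0,j-1].
  j=0: rhs fails.
  j=1: rhs fails.
  j=2: rhs fails.
  j=3: rhs fails.
  j=4: rhs fails.
  j=5: rhs holds but lhs fails at k=1.
  j=6: rhs fails.
  j=7: rhs fails.
No witness within the range → none.

none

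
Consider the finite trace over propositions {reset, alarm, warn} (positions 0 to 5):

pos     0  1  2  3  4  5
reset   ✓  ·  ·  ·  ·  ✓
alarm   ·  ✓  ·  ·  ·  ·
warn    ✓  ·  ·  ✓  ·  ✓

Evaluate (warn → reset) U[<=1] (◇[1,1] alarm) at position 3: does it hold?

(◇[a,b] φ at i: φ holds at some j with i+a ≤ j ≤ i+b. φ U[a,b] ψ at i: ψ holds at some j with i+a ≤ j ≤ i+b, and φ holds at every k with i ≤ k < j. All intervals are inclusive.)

Need some j in [3,4] with ◇[1,1] alarm, and (warn → reset) at every k in [3,j-1].
  j=3: ◇[1,1] alarm — fails (none in [4,4]).
  j=4: ◇[1,1] alarm — fails (none in [5,5]).
No j in the window works → until fails.

False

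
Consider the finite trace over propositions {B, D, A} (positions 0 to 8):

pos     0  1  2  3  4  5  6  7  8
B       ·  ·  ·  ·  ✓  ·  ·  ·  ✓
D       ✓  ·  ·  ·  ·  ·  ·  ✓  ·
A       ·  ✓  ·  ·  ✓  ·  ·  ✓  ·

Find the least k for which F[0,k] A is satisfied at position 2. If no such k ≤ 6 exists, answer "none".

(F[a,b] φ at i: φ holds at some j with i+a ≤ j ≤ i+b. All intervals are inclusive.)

Scan j = 2,3,… for A:
  j=2: fails
  j=3: fails
  j=4: holds
First hit at j=4, so smallest k = 4-2 = 2.

2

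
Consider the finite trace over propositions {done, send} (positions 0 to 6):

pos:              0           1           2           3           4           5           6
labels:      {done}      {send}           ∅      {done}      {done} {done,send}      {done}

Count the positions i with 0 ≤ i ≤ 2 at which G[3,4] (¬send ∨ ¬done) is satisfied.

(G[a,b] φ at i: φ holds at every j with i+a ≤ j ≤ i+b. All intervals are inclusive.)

Evaluate at each i in [0,2]:
  i=0: ✓ (all of [3,4])
  i=1: ✗ (fails at j=5)
  i=2: ✗ (fails at j=5)
Positions where it holds: {0} → 1.

1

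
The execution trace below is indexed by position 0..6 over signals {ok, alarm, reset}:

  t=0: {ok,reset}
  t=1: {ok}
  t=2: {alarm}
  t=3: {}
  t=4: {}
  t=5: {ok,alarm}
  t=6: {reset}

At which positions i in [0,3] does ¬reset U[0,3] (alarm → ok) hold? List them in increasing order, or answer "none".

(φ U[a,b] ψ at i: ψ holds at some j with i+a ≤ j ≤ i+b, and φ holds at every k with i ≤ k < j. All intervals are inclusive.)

Evaluate at each i in [0,3]:
  i=0: ✓ (rhs at j=0)
  i=1: ✓ (rhs at j=1)
  i=2: ✓ (rhs at j=3; lhs holds on [2,2])
  i=3: ✓ (rhs at j=3)

0, 1, 2, 3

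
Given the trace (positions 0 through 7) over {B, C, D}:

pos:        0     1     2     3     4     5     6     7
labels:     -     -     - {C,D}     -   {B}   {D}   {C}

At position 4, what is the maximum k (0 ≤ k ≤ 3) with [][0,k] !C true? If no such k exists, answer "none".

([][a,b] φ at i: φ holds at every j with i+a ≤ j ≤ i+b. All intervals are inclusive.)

!C must hold from j=4 onward; find where it first fails.
  j=4: holds
  j=5: holds
  j=6: holds
  j=7: fails
Holds on [4,6], so largest k = 2.

2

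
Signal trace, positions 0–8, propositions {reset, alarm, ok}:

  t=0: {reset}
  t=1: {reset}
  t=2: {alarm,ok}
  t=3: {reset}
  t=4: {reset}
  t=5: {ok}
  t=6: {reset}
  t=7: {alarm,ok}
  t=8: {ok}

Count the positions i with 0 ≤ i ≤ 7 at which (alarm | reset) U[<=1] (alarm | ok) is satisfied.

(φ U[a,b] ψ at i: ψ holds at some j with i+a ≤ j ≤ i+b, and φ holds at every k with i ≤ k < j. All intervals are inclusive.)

Evaluate at each i in [0,7]:
  i=0: ✗ (no rhs in [0,1])
  i=1: ✓ (rhs at j=2; lhs holds on [1,1])
  i=2: ✓ (rhs at j=2)
  i=3: ✗ (no rhs in [3,4])
  i=4: ✓ (rhs at j=5; lhs holds on [4,4])
  i=5: ✓ (rhs at j=5)
  i=6: ✓ (rhs at j=7; lhs holds on [6,6])
  i=7: ✓ (rhs at j=7)
Positions where it holds: {1, 2, 4, 5, 6, 7} → 6.

6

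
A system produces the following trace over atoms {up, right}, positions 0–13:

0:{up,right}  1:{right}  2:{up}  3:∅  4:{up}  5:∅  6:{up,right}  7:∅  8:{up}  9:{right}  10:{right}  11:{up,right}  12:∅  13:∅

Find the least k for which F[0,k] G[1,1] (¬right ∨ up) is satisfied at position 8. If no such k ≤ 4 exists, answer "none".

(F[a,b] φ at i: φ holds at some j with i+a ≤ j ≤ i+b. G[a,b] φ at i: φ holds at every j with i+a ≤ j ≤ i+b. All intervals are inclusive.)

Scan j = 8,9,… for G[1,1] (¬right ∨ up):
  j=8: fails
  j=9: fails
  j=10: holds
First hit at j=10, so smallest k = 10-8 = 2.

2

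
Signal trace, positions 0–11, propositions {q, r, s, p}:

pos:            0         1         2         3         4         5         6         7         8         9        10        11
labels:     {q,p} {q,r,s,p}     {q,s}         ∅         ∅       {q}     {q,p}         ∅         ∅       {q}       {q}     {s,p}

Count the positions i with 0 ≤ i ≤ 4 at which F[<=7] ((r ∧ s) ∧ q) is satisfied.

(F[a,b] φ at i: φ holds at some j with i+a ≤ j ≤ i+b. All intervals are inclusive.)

Evaluate at each i in [0,4]:
  i=0: ✓ (witness j=1)
  i=1: ✓ (witness j=1)
  i=2: ✗ (none in [2,9])
  i=3: ✗ (none in [3,10])
  i=4: ✗ (none in [4,11])
Positions where it holds: {0, 1} → 2.

2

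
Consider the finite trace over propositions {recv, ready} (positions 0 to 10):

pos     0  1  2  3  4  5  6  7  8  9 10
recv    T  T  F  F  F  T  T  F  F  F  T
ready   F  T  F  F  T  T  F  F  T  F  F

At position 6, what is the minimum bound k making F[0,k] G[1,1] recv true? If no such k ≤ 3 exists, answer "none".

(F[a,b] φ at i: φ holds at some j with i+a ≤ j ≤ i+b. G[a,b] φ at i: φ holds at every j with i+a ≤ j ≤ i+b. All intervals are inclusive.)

3

Scan j = 6,7,… for G[1,1] recv:
  j=6: fails
  j=7: fails
  j=8: fails
  j=9: holds
First hit at j=9, so smallest k = 9-6 = 3.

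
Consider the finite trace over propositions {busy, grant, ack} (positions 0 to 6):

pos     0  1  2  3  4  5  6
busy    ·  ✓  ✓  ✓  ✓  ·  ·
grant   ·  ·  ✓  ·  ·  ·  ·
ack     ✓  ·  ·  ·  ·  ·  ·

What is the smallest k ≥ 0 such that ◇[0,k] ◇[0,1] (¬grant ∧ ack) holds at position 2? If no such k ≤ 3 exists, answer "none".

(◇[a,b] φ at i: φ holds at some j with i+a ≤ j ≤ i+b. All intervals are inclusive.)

none

Scan j = 2,3,… for ◇[0,1] (¬grant ∧ ack):
  j=2: fails
  j=3: fails
  j=4: fails
  j=5: fails
No j in [2,5] satisfies it → none.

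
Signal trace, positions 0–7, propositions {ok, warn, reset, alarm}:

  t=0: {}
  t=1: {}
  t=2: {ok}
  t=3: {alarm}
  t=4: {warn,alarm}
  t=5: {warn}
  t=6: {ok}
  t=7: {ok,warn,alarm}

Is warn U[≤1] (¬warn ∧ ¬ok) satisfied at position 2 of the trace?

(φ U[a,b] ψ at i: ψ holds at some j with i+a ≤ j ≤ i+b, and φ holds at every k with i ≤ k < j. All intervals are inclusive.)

Does not hold

Need some j in [2,3] with (¬warn ∧ ¬ok), and warn at every k in [2,j-1].
  j=2: (¬warn ∧ ¬ok) false.
  j=3: (¬warn ∧ ¬ok) holds, but warn fails at k=2 → not this j.
No j in the window works → until fails.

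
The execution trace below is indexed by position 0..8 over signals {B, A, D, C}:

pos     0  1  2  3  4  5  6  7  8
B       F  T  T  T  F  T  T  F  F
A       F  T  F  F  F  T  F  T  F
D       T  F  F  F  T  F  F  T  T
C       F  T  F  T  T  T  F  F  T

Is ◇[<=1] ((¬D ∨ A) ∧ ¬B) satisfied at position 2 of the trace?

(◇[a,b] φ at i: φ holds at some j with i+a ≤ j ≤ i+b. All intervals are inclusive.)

Check ((¬D ∨ A) ∧ ¬B) at each j in [2,3]:
  j=2: false
  j=3: false
No position in the window satisfies it → formula fails.

Does not hold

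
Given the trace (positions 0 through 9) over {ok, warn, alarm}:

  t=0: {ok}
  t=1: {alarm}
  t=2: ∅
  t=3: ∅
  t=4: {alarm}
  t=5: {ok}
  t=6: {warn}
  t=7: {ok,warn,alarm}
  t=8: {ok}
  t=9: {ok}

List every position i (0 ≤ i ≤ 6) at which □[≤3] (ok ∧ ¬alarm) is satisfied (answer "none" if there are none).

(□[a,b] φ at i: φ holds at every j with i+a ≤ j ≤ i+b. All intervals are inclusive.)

none

Evaluate at each i in [0,6]:
  i=0: ✗ (fails at j=1)
  i=1: ✗ (fails at j=1)
  i=2: ✗ (fails at j=2)
  i=3: ✗ (fails at j=3)
  i=4: ✗ (fails at j=4)
  i=5: ✗ (fails at j=6)
  i=6: ✗ (fails at j=6)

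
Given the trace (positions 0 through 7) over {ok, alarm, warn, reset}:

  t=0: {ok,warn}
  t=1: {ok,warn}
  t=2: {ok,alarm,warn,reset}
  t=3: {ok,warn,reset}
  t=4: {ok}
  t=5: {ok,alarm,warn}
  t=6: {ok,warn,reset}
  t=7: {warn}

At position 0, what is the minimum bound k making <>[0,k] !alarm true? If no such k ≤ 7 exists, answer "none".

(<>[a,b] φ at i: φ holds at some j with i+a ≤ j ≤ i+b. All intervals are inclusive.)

Scan j = 0,1,… for !alarm:
  j=0: holds
First hit at j=0, so smallest k = 0-0 = 0.

0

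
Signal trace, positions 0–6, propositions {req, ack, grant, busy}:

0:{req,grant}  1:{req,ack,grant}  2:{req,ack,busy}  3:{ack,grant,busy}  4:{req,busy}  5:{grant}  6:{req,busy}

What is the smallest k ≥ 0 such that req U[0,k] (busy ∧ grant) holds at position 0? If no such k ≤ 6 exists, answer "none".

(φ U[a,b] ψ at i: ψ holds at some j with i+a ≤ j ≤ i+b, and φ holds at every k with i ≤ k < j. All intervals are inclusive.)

Need earliest j ≥ 0 with (busy ∧ grant), and req at every k in [0,j-1].
  j=0: rhs fails.
  j=1: rhs fails.
  j=2: rhs fails.
  j=3: rhs holds; lhs holds on [0,2]. k = 3.

3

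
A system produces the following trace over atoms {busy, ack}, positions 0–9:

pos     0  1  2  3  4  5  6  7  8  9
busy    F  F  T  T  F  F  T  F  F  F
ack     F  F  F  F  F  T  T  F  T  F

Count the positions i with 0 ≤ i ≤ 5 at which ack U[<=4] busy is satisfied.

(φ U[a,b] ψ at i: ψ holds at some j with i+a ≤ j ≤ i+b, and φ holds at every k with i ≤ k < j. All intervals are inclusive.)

Evaluate at each i in [0,5]:
  i=0: ✗ (lhs fails at k=0 before rhs at j=2)
  i=1: ✗ (lhs fails at k=1 before rhs at j=2)
  i=2: ✓ (rhs at j=2)
  i=3: ✓ (rhs at j=3)
  i=4: ✗ (lhs fails at k=4 before rhs at j=6)
  i=5: ✓ (rhs at j=6; lhs holds on [5,5])
Positions where it holds: {2, 3, 5} → 3.

3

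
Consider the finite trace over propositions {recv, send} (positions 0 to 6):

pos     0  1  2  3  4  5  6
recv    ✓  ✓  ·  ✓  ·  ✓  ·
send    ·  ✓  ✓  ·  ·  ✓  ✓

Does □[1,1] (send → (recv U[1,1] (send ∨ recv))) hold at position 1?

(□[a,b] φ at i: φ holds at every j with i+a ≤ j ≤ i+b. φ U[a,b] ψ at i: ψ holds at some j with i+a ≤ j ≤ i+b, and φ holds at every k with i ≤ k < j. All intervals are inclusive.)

False

Check (send → (recv U[1,1] (send ∨ recv))) at every j in [2,2]:
  j=2: antecedent true; consequent fails → ✗
Fails at j=2 → formula fails.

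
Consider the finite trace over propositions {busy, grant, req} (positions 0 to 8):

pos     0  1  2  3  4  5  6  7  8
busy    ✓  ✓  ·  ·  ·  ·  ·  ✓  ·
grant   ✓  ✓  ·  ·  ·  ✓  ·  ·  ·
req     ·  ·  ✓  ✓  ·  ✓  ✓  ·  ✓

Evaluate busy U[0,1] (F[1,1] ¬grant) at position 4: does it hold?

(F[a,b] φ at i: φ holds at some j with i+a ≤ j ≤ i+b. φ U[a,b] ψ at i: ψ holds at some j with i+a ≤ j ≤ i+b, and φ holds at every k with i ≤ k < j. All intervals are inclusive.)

False

Need some j in [4,5] with F[1,1] ¬grant, and busy at every k in [4,j-1].
  j=4: F[1,1] ¬grant — fails (none in [5,5]).
  j=5: F[1,1] ¬grant holds, but busy fails at k=4 → not this j.
No j in the window works → until fails.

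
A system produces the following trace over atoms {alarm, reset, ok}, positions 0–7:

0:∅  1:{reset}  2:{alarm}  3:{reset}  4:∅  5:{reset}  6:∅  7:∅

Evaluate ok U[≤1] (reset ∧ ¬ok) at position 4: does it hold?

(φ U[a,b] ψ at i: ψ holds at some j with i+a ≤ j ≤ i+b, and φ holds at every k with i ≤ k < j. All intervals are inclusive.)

False

Need some j in [4,5] with (reset ∧ ¬ok), and ok at every k in [4,j-1].
  j=4: (reset ∧ ¬ok) false.
  j=5: (reset ∧ ¬ok) holds, but ok fails at k=4 → not this j.
No j in the window works → until fails.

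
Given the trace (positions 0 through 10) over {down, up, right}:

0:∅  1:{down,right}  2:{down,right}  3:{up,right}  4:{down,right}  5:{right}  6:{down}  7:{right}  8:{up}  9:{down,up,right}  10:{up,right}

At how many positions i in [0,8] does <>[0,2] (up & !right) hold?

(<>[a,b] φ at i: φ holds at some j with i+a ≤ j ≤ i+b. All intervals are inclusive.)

Evaluate at each i in [0,8]:
  i=0: ✗ (none in [0,2])
  i=1: ✗ (none in [1,3])
  i=2: ✗ (none in [2,4])
  i=3: ✗ (none in [3,5])
  i=4: ✗ (none in [4,6])
  i=5: ✗ (none in [5,7])
  i=6: ✓ (witness j=8)
  i=7: ✓ (witness j=8)
  i=8: ✓ (witness j=8)
Positions where it holds: {6, 7, 8} → 3.

3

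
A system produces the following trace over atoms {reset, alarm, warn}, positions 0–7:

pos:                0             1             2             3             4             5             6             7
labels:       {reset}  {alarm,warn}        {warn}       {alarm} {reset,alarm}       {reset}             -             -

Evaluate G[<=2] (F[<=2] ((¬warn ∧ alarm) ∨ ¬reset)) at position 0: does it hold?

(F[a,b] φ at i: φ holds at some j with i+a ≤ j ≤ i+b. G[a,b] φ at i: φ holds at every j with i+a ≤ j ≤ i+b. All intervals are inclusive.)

Check F[<=2] ((¬warn ∧ alarm) ∨ ¬reset) at every j in [0,2]:
  j=0: holds (witness at 1)
  j=1: holds (witness at 1)
  j=2: holds (witness at 2)
All positions satisfy it → formula holds.

Holds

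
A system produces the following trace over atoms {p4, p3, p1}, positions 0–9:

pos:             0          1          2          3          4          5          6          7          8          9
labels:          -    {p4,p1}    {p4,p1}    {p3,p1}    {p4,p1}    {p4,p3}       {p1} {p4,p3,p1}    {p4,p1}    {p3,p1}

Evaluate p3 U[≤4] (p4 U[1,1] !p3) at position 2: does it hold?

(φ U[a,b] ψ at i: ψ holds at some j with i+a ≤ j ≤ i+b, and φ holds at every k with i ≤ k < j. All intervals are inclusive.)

Need some j in [2,6] with (p4 U[1,1] !p3), and p3 at every k in [2,j-1].
  j=2: (p4 U[1,1] !p3) — fails.
  j=3: (p4 U[1,1] !p3) — fails.
  j=4: (p4 U[1,1] !p3) — fails.
  j=5: (p4 U[1,1] !p3) holds, but p3 fails at k=2 → not this j.
  j=6: (p4 U[1,1] !p3) — fails.
No j in the window works → until fails.

No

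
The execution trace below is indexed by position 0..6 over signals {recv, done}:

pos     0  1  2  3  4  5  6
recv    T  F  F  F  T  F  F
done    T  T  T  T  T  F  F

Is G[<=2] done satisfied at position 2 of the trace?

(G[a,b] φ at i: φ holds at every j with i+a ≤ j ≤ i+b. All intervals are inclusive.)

Yes

Check done at every j in [2,4]:
  j=2: true
  j=3: true
  j=4: true
All positions satisfy it → formula holds.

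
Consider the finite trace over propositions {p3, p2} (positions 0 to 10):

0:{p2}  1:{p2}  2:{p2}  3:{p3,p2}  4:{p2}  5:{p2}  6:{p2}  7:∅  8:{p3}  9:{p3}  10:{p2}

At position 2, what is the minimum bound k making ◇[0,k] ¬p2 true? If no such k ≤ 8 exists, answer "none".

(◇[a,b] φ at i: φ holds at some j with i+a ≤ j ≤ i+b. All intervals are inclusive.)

5

Scan j = 2,3,… for ¬p2:
  j=2: fails
  j=3: fails
  j=4: fails
  j=5: fails
  j=6: fails
  j=7: holds
First hit at j=7, so smallest k = 7-2 = 5.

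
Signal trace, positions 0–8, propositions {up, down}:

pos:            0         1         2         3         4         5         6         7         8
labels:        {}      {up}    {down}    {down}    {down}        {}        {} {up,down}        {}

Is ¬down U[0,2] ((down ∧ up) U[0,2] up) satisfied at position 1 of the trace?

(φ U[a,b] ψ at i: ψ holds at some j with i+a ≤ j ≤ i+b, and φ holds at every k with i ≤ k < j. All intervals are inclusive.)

True

Need some j in [1,3] with ((down ∧ up) U[0,2] up), and ¬down at every k in [1,j-1].
  j=1: ((down ∧ up) U[0,2] up) holds; no prefix to check → satisfied.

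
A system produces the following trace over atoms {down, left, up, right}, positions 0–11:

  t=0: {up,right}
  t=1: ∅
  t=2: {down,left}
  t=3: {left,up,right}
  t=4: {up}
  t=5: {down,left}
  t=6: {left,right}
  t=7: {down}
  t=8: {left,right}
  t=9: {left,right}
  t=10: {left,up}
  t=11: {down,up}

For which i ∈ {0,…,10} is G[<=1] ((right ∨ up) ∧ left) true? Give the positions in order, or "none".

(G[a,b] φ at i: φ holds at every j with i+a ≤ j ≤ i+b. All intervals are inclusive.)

8, 9

Evaluate at each i in [0,10]:
  i=0: ✗ (fails at j=0)
  i=1: ✗ (fails at j=1)
  i=2: ✗ (fails at j=2)
  i=3: ✗ (fails at j=4)
  i=4: ✗ (fails at j=4)
  i=5: ✗ (fails at j=5)
  i=6: ✗ (fails at j=7)
  i=7: ✗ (fails at j=7)
  i=8: ✓ (all of [8,9])
  i=9: ✓ (all of [9,10])
  i=10: ✗ (fails at j=11)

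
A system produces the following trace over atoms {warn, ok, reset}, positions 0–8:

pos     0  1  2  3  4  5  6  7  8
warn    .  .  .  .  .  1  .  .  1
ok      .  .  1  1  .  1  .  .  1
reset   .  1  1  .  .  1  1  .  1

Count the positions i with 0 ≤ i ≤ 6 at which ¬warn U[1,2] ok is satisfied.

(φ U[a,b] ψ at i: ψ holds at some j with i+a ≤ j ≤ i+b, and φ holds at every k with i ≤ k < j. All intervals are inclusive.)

Evaluate at each i in [0,6]:
  i=0: ✓ (rhs at j=2; lhs holds on [0,1])
  i=1: ✓ (rhs at j=2; lhs holds on [1,1])
  i=2: ✓ (rhs at j=3; lhs holds on [2,2])
  i=3: ✓ (rhs at j=5; lhs holds on [3,4])
  i=4: ✓ (rhs at j=5; lhs holds on [4,4])
  i=5: ✗ (no rhs in [6,7])
  i=6: ✓ (rhs at j=8; lhs holds on [6,7])
Positions where it holds: {0, 1, 2, 3, 4, 6} → 6.

6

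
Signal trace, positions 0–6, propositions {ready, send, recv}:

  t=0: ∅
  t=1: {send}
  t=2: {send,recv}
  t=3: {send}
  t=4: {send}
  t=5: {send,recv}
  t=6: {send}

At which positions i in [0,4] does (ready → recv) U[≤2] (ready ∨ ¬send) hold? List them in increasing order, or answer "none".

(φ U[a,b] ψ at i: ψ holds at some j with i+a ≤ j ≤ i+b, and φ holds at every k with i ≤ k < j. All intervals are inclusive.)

0

Evaluate at each i in [0,4]:
  i=0: ✓ (rhs at j=0)
  i=1: ✗ (no rhs in [1,3])
  i=2: ✗ (no rhs in [2,4])
  i=3: ✗ (no rhs in [3,5])
  i=4: ✗ (no rhs in [4,6])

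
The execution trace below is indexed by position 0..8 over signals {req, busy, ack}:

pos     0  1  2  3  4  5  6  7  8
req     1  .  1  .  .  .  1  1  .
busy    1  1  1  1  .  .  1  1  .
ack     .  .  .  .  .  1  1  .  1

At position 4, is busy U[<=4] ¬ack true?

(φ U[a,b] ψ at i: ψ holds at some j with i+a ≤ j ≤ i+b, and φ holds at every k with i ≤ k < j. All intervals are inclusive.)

Need some j in [4,8] with ¬ack, and busy at every k in [4,j-1].
  j=4: ¬ack holds; no prefix to check → satisfied.

Yes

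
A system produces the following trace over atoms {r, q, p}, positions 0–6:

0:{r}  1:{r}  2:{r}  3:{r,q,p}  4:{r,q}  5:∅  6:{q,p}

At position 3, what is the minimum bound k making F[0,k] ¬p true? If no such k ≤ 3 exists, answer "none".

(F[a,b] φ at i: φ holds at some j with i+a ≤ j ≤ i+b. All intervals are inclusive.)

Scan j = 3,4,… for ¬p:
  j=3: fails
  j=4: holds
First hit at j=4, so smallest k = 4-3 = 1.

1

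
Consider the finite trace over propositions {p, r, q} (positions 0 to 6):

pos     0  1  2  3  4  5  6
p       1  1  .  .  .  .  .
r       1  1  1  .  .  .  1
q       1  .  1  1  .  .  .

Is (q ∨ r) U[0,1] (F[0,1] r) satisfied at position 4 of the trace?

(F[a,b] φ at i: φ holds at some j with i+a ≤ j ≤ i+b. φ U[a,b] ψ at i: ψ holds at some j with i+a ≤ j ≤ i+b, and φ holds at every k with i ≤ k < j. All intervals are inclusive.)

Need some j in [4,5] with F[0,1] r, and (q ∨ r) at every k in [4,j-1].
  j=4: F[0,1] r — fails (none in [4,5]).
  j=5: F[0,1] r holds, but (q ∨ r) fails at k=4 → not this j.
No j in the window works → until fails.

Does not hold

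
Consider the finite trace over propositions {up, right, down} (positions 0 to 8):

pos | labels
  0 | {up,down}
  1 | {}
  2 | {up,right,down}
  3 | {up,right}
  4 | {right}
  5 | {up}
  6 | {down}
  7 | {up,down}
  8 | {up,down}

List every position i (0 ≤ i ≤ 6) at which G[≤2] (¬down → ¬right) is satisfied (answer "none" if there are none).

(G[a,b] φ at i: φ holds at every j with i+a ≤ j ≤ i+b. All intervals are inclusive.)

0, 5, 6

Evaluate at each i in [0,6]:
  i=0: ✓ (all of [0,2])
  i=1: ✗ (fails at j=3)
  i=2: ✗ (fails at j=3)
  i=3: ✗ (fails at j=3)
  i=4: ✗ (fails at j=4)
  i=5: ✓ (all of [5,7])
  i=6: ✓ (all of [6,8])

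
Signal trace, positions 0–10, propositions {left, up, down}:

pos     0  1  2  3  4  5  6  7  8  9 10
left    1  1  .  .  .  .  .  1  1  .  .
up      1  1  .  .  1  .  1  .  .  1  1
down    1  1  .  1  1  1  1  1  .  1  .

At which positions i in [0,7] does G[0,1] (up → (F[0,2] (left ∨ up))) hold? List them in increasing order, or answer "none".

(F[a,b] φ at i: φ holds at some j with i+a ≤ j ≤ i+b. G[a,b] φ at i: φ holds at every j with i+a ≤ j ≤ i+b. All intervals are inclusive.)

Evaluate at each i in [0,7]:
  i=0: ✓ (all of [0,1])
  i=1: ✓ (all of [1,2])
  i=2: ✓ (all of [2,3])
  i=3: ✓ (all of [3,4])
  i=4: ✓ (all of [4,5])
  i=5: ✓ (all of [5,6])
  i=6: ✓ (all of [6,7])
  i=7: ✓ (all of [7,8])

0, 1, 2, 3, 4, 5, 6, 7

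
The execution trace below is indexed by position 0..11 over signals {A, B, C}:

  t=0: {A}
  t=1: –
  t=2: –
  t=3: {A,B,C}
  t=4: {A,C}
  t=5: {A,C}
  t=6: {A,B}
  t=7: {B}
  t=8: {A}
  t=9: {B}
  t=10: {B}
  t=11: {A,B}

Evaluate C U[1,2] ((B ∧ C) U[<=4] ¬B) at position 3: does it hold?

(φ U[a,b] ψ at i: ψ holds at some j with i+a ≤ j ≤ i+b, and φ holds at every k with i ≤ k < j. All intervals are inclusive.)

Need some j in [4,5] with ((B ∧ C) U[<=4] ¬B), and C at every k in [3,j-1].
  j=4: ((B ∧ C) U[<=4] ¬B) holds; C holds at every k in [3,3] → satisfied.

Yes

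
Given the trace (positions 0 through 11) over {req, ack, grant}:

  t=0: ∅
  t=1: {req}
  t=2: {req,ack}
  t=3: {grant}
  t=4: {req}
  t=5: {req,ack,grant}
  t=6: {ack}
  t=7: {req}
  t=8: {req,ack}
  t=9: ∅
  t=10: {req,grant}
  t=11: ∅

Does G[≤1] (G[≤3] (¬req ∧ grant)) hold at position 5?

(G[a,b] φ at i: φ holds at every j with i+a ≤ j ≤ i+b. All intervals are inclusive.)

Check G[≤3] (¬req ∧ grant) at every j in [5,6]:
  j=5: fails at 5
  j=6: fails at 6
Fails at j=5 → formula fails.

Does not hold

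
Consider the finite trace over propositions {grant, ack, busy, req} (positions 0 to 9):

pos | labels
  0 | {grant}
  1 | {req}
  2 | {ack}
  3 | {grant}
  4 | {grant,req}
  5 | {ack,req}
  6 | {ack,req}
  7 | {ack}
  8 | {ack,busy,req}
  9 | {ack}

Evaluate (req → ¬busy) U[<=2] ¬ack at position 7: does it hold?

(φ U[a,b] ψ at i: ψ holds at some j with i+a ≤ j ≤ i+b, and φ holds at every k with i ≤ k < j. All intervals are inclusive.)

False

Need some j in [7,9] with ¬ack, and (req → ¬busy) at every k in [7,j-1].
  j=7: ¬ack false.
  j=8: ¬ack false.
  j=9: ¬ack false.
No j in the window works → until fails.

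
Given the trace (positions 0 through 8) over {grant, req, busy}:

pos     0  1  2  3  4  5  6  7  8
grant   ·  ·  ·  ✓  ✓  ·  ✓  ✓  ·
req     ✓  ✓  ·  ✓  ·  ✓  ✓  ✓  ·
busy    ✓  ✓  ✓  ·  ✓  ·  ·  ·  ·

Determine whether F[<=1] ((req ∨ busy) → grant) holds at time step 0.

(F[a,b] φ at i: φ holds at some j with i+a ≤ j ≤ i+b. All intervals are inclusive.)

Check ((req ∨ busy) → grant) at each j in [0,1]:
  j=0: false
  j=1: false
No position in the window satisfies it → formula fails.

False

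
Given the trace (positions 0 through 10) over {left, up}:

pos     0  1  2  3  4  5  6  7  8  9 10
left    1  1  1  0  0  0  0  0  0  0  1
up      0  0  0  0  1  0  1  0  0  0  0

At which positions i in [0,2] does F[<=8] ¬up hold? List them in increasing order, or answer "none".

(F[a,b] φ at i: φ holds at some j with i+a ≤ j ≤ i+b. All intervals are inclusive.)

0, 1, 2

Evaluate at each i in [0,2]:
  i=0: ✓ (witness j=0)
  i=1: ✓ (witness j=1)
  i=2: ✓ (witness j=2)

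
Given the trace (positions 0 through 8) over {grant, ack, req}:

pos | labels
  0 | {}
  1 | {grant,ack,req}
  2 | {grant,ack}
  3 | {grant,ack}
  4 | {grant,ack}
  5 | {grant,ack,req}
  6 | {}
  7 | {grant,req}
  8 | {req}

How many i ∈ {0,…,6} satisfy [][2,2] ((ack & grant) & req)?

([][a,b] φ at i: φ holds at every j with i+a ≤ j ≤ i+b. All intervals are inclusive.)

1

Evaluate at each i in [0,6]:
  i=0: ✗ (fails at j=2)
  i=1: ✗ (fails at j=3)
  i=2: ✗ (fails at j=4)
  i=3: ✓ (all of [5,5])
  i=4: ✗ (fails at j=6)
  i=5: ✗ (fails at j=7)
  i=6: ✗ (fails at j=8)
Positions where it holds: {3} → 1.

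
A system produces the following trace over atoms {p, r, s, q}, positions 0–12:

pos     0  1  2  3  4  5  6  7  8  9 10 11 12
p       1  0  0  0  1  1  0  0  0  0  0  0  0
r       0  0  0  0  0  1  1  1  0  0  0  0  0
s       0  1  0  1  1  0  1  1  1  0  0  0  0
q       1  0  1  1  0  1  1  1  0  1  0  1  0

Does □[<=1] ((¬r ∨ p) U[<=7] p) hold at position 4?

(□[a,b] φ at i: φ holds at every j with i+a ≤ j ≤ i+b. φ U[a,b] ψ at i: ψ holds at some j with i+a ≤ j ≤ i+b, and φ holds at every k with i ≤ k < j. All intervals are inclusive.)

Check ((¬r ∨ p) U[<=7] p) at every j in [4,5]:
  j=4: holds
  j=5: holds
All positions satisfy it → formula holds.

Yes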